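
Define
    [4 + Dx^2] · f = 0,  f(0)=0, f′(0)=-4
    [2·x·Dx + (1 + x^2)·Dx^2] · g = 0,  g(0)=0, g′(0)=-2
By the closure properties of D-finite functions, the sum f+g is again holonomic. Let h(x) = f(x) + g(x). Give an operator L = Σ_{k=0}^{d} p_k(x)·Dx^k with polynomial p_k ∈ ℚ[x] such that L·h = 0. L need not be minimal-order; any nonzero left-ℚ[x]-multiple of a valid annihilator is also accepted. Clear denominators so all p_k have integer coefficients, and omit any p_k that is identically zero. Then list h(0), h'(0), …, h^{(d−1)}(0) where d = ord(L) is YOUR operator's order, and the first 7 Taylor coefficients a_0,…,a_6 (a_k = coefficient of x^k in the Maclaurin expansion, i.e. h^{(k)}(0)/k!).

f: a_k = 0, -4, 0, 8/3, 0, -8/15, 0, …
g: a_k = 0, -2, 0, 2/3, 0, -2/5, 0, …
Weyl lclm of L_f,L_g ⇒ L₀ (ord ≤ 4).
L = (-32·x + 80·x^3 + 16·x^5)·Dx + (4 + 32·x^2 + 36·x^4 + 8·x^6)·Dx^2 + (-8·x + 20·x^3 + 4·x^5)·Dx^3 + (1 + 8·x^2 + 9·x^4 + 2·x^6)·Dx^4  (order 4).
h: a_k = 0, -6, 0, 10/3, 0, -14/15, 0, …
ICs: h(0) = 0, h′(0) = -6, h′′(0) = 0, h′′′(0) = 20.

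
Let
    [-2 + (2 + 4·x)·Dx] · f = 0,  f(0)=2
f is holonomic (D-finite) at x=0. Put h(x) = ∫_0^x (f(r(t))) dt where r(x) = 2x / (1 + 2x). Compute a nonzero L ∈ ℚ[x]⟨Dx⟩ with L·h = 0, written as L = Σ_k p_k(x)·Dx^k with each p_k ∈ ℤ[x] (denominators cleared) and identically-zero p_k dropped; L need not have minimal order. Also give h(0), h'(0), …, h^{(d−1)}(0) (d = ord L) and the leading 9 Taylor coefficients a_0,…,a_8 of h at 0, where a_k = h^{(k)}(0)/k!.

L = -2·Dx + (1 + 8·x + 12·x^2)·Dx^2  (order 2).
h: a_k = 0, 2, 2, -4, 10, -148/5, 100, -2616/7, 1506, …
ICs: h(0) = 0, h′(0) = 2.

f: a_k = 2, 2, -1, 1, -5/4, 7/4, -21/8, 33/8, -429/64, …
Substitute x→r, Dx→(1/r')Dx; clear ⇒ L₀.
h=∫h₀ ⇒ L = L₀·Dx.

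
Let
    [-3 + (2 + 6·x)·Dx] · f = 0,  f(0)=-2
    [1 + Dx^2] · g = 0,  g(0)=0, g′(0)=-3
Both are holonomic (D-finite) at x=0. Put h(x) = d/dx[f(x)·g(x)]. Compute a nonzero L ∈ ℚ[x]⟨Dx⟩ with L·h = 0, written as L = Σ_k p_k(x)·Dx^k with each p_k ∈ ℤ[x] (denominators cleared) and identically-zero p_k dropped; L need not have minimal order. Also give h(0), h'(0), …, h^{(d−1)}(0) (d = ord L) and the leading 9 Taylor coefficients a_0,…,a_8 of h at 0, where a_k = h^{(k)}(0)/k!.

L = (133 + 2352·x + 4104·x^2 + 1728·x^3 + 1296·x^4) + (276 + 540·x - 1296·x^2 - 1296·x^3)·Dx + (124 + 840·x + 1836·x^2 + 1728·x^3 + 1296·x^4)·Dx^2  (order 2).
h: a_k = 6, 18, -93/4, 69/2, -5699/64, 73449/320, -4655323/7680, 1468555/896, -7750542983/1720320, …
ICs: h(0) = 6, h′(0) = 18.

f: a_k = -2, -3, 9/4, -27/8, 405/64, -1701/128, 15309/512, -72171/1024, 2814669/16384, …
g: a_k = 0, -3, 0, 1/2, 0, -1/40, 0, 1/1680, 0, …
Product ⇒ symmetric product L₀, ord ≤ 2.
Derive L from L₀ (diff closure).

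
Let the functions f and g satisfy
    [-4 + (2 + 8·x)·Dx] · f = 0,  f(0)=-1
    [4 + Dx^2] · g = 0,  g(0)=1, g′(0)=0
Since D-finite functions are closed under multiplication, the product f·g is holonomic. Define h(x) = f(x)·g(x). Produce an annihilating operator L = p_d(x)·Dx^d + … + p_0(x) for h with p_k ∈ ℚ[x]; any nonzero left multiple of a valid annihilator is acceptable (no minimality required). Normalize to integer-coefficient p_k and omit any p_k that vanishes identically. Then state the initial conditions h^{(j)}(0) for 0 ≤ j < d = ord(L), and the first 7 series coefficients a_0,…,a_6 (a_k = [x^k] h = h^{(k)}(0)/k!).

f: a_k = -1, -2, 2, -4, 10, -28, 84, …
g: a_k = 1, 0, -2, 0, 2/3, 0, -4/45, …
Product ⇒ symmetric product L₀, ord ≤ 2.
L = (16 + 32·x + 64·x^2) + (-4 - 16·x)·Dx + (1 + 8·x + 16·x^2)·Dx^2  (order 2).
h: a_k = -1, -2, 4, 0, 16/3, -64/3, 2944/45, …
ICs: h(0) = -1, h′(0) = -2.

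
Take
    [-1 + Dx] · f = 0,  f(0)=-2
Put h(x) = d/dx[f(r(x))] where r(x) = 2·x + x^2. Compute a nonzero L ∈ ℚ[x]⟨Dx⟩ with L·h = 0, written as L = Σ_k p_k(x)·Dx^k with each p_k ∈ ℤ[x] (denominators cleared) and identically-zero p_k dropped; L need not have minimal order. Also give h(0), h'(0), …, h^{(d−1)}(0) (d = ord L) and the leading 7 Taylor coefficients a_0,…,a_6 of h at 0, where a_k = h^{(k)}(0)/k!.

L = (3 + 4·x + 2·x^2) + (-1 - x)·Dx  (order 1).
h: a_k = -4, -12, -20, -76/3, -26, -346/15, -814/45, …
ICs: h(0) = -4.

f: a_k = -2, -2, -1, -1/3, -1/12, -1/60, -1/360, …
L₀ from L_f via x↦r, Dx↦r'^{-1}Dx.
Differentiate: ansatz ord ≤ ord L₀ ⇒ L.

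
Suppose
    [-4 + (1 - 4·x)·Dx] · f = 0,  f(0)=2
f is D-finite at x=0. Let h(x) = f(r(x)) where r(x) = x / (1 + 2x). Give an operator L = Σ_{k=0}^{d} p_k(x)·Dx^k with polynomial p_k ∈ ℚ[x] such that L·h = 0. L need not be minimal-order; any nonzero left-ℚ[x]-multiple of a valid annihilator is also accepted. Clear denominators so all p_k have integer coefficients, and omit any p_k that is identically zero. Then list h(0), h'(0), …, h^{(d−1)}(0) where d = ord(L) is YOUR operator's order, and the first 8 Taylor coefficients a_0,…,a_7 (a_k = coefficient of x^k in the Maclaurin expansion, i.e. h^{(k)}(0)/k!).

L = 4 + (-1 + 4·x^2)·Dx  (order 1).
h: a_k = 2, 8, 16, 32, 64, 128, 256, 512, …
ICs: h(0) = 2.

f: a_k = 2, 8, 32, 128, 512, 2048, 8192, 32768, …
L₀ from L_f via x↦r, Dx↦r'^{-1}Dx.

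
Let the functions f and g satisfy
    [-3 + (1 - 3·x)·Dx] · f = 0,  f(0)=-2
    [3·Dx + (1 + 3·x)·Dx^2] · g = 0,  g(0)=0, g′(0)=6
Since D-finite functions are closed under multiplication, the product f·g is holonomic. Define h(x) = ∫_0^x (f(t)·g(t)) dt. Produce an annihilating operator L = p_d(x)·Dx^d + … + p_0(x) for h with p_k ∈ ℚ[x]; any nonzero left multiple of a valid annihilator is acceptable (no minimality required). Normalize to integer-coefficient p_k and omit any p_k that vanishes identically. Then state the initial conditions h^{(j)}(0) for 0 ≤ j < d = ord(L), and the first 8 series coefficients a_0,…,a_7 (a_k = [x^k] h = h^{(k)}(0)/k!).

f: a_k = -2, -6, -18, -54, -162, -486, -1458, -4374, …
g: a_k = 0, 6, -9, 18, -81/2, 486/5, -243, 4374/7, …
L₀ := L_f ⊗_s L_g (sym. prod.), ord ≤ 2.
h=∫h₀ ⇒ L = L₀·Dx.
L = 9·Dx + (3 + 27·x)·Dx^2 + (-1 + 9·x^2)·Dx^3  (order 3).
h: a_k = 0, 0, -6, -6, -45/2, -189/5, -1269/10, -8991/35, …
ICs: h(0) = 0, h′(0) = 0, h′′(0) = -12.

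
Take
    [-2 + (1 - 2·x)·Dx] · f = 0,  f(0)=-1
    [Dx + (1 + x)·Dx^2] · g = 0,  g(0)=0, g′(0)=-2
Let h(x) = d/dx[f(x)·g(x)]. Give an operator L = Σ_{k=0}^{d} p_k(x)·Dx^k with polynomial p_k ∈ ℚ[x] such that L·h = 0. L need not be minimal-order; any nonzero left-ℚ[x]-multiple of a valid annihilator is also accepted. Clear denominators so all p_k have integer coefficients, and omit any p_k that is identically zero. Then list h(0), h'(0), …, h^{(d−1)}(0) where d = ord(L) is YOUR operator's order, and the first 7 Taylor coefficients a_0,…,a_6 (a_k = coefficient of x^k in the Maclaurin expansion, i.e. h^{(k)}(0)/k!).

f: a_k = -1, -2, -4, -8, -16, -32, -64, …
g: a_k = 0, -2, 1, -2/3, 1/2, -2/5, 1/3, …
f·g: L₀ = L_f ⊗_s L_g, ord ≤ 1·2.
h=h₀': d/dx-closure on L₀ ⇒ L.
L = 8 + (4 + 10·x)·Dx + (-1 + x + 2·x^2)·Dx^2  (order 2).
h: a_k = 2, 6, 20, 154/3, 391/3, 1554/5, 3636/5, …
ICs: h(0) = 2, h′(0) = 6.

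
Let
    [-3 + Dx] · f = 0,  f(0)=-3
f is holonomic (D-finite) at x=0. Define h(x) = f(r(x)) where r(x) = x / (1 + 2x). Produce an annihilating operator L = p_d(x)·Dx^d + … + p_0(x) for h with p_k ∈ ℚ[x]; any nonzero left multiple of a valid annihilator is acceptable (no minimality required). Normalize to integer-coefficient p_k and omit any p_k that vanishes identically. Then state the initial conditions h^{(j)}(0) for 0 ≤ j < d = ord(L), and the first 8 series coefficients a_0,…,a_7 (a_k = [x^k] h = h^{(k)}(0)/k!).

L = -3 + (1 + 4·x + 4·x^2)·Dx  (order 1).
h: a_k = -3, -9, 9/2, 9/2, -153/8, 1557/40, -4743/80, 37323/560, …
ICs: h(0) = -3.

f: a_k = -3, -9, -27/2, -27/2, -81/8, -243/40, -243/80, -729/560, …
Change of var in L_f (x↦r) gives L₀.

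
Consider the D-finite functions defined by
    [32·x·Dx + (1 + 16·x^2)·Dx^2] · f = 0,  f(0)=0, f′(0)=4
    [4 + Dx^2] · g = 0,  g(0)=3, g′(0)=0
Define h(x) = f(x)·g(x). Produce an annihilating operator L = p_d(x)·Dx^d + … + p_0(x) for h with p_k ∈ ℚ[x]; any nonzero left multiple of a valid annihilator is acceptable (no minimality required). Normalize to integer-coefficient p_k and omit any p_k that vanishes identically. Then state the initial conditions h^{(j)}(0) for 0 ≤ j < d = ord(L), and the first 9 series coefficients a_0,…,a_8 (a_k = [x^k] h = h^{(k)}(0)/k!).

f: a_k = 0, 4, 0, -64/3, 0, 1024/5, 0, -16384/7, 0, …
g: a_k = 3, 0, -6, 0, 2, 0, -4/15, 0, 2/105, …
Sym-product of L_f,L_g gives L₀ (≤ ord 4).
L = (1360 + 60416·x^2 + 106496·x^4 + 262144·x^6 + 1048576·x^8) + (2304·x + 45056·x^3 + 196608·x^5 + 1048576·x^7)·Dx + (360 + 15872·x^2 + 36864·x^4 + 131072·x^6 + 524288·x^8)·Dx^2 + (576·x + 11264·x^3 + 49152·x^5 + 262144·x^7)·Dx^3 + (5 + 192·x^2 + 2560·x^4 + 16384·x^6 + 65536·x^8)·Dx^4  (order 4).
h: a_k = 0, 12, 0, -88, 0, 3752/5, 0, -870896/105, 0, …
ICs: h(0) = 0, h′(0) = 12, h′′(0) = 0, h′′′(0) = -528.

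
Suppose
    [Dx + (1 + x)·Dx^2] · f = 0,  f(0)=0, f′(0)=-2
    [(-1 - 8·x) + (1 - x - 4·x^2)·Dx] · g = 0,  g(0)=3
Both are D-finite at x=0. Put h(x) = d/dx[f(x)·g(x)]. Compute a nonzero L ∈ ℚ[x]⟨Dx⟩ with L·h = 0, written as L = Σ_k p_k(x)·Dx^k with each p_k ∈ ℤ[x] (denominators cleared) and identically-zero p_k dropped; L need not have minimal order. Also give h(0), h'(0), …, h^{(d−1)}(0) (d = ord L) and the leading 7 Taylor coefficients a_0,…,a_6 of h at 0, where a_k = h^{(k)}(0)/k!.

L = (236 + 648·x + 576·x^2) + (25 + 277·x + 672·x^2 + 448·x^3)·Dx + (-9 - 16·x + 45·x^2 + 116·x^3 + 64·x^4)·Dx^2  (order 2).
h: a_k = -6, -6, -87, -158, -1567/2, -9411/5, -13179/2, …
ICs: h(0) = -6, h′(0) = -6.

f: a_k = 0, -2, 1, -2/3, 1/2, -2/5, 1/3, …
g: a_k = 3, 3, 15, 27, 87, 195, 543, …
h₀=f·g: eliminate ⇒ L₀, order ≤ 2·1.
Differentiate: ansatz ord ≤ ord L₀ ⇒ L.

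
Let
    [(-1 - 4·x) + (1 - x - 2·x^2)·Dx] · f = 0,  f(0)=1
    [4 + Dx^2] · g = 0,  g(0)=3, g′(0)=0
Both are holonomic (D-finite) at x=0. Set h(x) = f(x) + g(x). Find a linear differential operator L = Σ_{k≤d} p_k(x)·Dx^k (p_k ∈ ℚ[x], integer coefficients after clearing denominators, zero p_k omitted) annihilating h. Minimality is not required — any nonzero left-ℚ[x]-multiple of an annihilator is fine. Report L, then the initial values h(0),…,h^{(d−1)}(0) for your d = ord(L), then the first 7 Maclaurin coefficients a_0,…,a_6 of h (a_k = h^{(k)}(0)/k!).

f: a_k = 1, 1, 3, 5, 11, 21, 43, …
g: a_k = 3, 0, -6, 0, 2, 0, -4/15, …
Sum ⇒ L₀ = lclm(L_f,L_g) in ℚ(x)⟨Dx⟩.
L = (68 + 304·x + 200·x^2 + 320·x^3 + 160·x^4 + 128·x^5) + (-20 + 12·x + 24·x^2 + 8·x^3 + 48·x^4 + 96·x^5 + 64·x^6)·Dx + (17 + 76·x + 50·x^2 + 80·x^3 + 40·x^4 + 32·x^5)·Dx^2 + (-5 + 3·x + 6·x^2 + 2·x^3 + 12·x^4 + 24·x^5 + 16·x^6)·Dx^3  (order 3).
h: a_k = 4, 1, -3, 5, 13, 21, 641/15, …
ICs: h(0) = 4, h′(0) = 1, h′′(0) = -6.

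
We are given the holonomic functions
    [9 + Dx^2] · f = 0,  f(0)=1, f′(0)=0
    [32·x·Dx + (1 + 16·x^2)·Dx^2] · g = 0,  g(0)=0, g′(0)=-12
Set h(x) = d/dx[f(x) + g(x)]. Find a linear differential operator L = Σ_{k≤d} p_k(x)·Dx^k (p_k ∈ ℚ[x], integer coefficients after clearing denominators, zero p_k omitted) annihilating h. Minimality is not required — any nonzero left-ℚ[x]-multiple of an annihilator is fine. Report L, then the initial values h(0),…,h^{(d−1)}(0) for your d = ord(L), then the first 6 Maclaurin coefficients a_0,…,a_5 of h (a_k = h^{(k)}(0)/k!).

L = (-52704·x + 967680·x^3 + 663552·x^5) + (-207 + 13104·x^2 + 283392·x^4 + 331776·x^6)·Dx + (-5856·x + 107520·x^3 + 73728·x^5)·Dx^2 + (-23 + 1456·x^2 + 31488·x^4 + 36864·x^6)·Dx^3  (order 3).
h: a_k = -12, -9, 192, 27/2, -3072, -243/40, …
ICs: h(0) = -12, h′(0) = -9, h′′(0) = 384.

f: a_k = 1, 0, -9/2, 0, 27/8, 0, …
g: a_k = 0, -12, 0, 64, 0, -3072/5, …
h₀=f+g: left-lcm gives L₀, ord ≤ 4.
Derive L from L₀ (diff closure).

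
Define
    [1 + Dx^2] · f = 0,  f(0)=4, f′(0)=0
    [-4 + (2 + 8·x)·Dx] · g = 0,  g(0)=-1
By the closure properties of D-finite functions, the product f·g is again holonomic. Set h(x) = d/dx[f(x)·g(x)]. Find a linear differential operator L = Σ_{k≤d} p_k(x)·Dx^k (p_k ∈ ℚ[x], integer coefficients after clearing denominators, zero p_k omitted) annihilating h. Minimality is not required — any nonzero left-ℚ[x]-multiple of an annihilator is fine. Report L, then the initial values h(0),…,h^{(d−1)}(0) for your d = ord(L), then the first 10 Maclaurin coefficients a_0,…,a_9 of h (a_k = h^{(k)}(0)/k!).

f: a_k = 4, 0, -2, 0, 1/6, 0, -1/180, 0, 1/10080, 0, …
g: a_k = -1, -2, 2, -4, 10, -28, 84, -264, 858, -2860, …
Sym-product of L_f,L_g gives L₀ (≤ ord 2).
h₀' ⇒ L via d/dx closure of L₀.
L = (-7 + 336·x + 736·x^2 + 256·x^3 + 256·x^4) + (44 + 144·x - 192·x^2 - 256·x^3)·Dx + (13 + 112·x + 288·x^2 + 256·x^3 + 256·x^4)·Dx^2  (order 2).
h: a_k = -8, 20, -36, 430/3, -1565/3, 56941/30, -630413/90, 32917807/1260, -55019889/560, 33742346581/90720, …
ICs: h(0) = -8, h′(0) = 20.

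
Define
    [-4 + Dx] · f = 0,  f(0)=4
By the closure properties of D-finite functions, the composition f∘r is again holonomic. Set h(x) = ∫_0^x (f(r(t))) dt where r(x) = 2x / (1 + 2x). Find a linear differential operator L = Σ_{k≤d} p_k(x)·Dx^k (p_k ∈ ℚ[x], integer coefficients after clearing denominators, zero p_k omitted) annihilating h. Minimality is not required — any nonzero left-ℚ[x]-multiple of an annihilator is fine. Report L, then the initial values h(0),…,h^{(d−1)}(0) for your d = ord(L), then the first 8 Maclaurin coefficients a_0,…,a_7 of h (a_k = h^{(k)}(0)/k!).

L = -8·Dx + (1 + 4·x + 4·x^2)·Dx^2  (order 2).
h: a_k = 0, 4, 16, 64/3, -32/3, -256/15, 1792/45, -11264/315, …
ICs: h(0) = 0, h′(0) = 4.

f: a_k = 4, 16, 32, 128/3, 128/3, 512/15, 1024/45, 4096/315, …
Substitute x→r, Dx→(1/r')Dx; clear ⇒ L₀.
Integrate: L := L₀·Dx.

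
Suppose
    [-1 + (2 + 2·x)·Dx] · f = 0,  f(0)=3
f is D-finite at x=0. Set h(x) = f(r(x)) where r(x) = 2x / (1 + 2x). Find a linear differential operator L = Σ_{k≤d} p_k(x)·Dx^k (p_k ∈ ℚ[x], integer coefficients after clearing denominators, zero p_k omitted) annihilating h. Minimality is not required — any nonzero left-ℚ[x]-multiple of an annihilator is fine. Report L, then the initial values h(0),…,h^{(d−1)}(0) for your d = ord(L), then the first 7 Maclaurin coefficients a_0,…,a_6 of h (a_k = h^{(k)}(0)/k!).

f: a_k = 3, 3/2, -3/8, 3/16, -15/128, 21/256, -63/1024, …
L₀ from L_f via x↦r, Dx↦r'^{-1}Dx.
L = -1 + (1 + 6·x + 8·x^2)·Dx  (order 1).
h: a_k = 3, 3, -15/2, 39/2, -423/8, 1197/8, -7059/16, …
ICs: h(0) = 3.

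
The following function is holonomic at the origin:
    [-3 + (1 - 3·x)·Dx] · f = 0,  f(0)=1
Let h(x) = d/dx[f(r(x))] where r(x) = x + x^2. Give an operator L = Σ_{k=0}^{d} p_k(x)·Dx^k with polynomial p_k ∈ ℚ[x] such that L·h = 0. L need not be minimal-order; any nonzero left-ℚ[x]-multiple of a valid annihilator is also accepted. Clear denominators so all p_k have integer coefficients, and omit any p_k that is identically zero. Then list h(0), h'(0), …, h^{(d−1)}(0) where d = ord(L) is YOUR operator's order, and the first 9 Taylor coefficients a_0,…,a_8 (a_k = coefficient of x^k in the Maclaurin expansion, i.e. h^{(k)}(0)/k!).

f: a_k = 1, 3, 9, 27, 81, 243, 729, 2187, 6561, …
L₀ from L_f via x↦r, Dx↦r'^{-1}Dx.
h₀' ⇒ L via d/dx closure of L₀.
L = (8 + 18·x + 18·x^2) + (-1 + x + 9·x^2 + 6·x^3)·Dx  (order 1).
h: a_k = 3, 24, 135, 684, 3240, 14742, 65205, 282528, 1205037, …
ICs: h(0) = 3.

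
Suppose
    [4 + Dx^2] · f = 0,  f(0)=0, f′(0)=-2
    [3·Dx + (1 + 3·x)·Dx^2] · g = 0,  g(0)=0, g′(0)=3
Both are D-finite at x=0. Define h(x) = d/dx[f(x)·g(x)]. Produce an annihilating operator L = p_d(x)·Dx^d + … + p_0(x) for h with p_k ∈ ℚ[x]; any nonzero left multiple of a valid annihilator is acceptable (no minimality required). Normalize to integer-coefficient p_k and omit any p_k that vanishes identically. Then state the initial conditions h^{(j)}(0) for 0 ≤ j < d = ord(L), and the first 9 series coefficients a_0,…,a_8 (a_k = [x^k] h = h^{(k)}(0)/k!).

f: a_k = 0, -2, 0, 4/3, 0, -4/15, 0, 8/315, 0, …
g: a_k = 0, 3, -9/2, 9, -81/4, 243/5, -243/2, 2187/7, -6561/8, …
Product ⇒ symmetric product L₀, ord ≤ 4.
h=h₀': d/dx-closure on L₀ ⇒ L.
L = (-21880 - 49536·x - 195264·x^2 - 252288·x^3 + 225504·x^4 + 746496·x^5 + 373248·x^6) + (-9384 - 44856·x - 47520·x^2 + 90720·x^3 + 311040·x^4 + 186624·x^5)·Dx + (-6026 - 16344·x - 53892·x^2 - 32832·x^3 + 182736·x^4 + 373248·x^5 + 186624·x^6)·Dx^2 + (-2346 - 11214·x - 11880·x^2 + 22680·x^3 + 77760·x^4 + 46656·x^5)·Dx^3 + (-139 - 990·x - 1269·x^2 + 7560·x^3 + 31590·x^4 + 46656·x^5 + 23328·x^6)·Dx^4  (order 4).
h: a_k = 0, -12, 27, -56, 345/2, -516, 7602/5, -94480/21, 373851/28, …
ICs: h(0) = 0, h′(0) = -12, h′′(0) = 54, h′′′(0) = -336.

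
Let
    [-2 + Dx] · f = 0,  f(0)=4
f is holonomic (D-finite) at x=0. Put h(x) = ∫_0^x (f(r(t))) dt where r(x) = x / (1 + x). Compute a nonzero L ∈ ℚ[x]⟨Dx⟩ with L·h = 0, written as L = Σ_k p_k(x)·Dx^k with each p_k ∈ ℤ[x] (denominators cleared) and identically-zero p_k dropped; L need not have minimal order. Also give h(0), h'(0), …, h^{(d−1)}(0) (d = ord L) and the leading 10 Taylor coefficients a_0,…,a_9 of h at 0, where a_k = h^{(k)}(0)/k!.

L = -2·Dx + (1 + 2·x + x^2)·Dx^2  (order 2).
h: a_k = 0, 4, 4, 0, -2/3, 8/15, -4/15, 16/315, 5/63, -128/945, …
ICs: h(0) = 0, h′(0) = 4.

f: a_k = 4, 8, 8, 16/3, 8/3, 16/15, 16/45, 32/315, 8/315, 16/2835, …
Change of var in L_f (x↦r) gives L₀.
Integrate: L := L₀·Dx.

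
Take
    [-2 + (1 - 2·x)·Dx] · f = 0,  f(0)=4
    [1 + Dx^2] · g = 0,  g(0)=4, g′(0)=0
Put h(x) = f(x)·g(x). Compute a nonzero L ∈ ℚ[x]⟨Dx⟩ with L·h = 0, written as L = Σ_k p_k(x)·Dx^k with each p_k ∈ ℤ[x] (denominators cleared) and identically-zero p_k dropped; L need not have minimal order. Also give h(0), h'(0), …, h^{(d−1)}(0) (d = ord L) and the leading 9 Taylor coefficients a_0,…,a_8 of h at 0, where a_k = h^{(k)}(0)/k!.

f: a_k = 4, 8, 16, 32, 64, 128, 256, 512, 1024, …
g: a_k = 4, 0, -2, 0, 1/6, 0, -1/180, 0, 1/10080, …
Sym-product of L_f,L_g gives L₀ (≤ ord 2).
L = (-1 + 2·x) + 4·Dx + (-1 + 2·x)·Dx^2  (order 2).
h: a_k = 16, 32, 56, 112, 674/3, 1348/3, 40439/45, 80878/45, 9058337/2520, …
ICs: h(0) = 16, h′(0) = 32.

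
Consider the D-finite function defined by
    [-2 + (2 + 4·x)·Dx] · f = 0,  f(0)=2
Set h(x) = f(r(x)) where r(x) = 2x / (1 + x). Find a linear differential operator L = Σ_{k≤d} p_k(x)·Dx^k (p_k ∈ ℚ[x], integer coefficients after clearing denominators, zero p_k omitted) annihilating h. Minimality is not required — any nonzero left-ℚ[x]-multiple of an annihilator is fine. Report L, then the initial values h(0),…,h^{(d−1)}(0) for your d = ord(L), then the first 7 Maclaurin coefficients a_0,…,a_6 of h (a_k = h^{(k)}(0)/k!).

f: a_k = 2, 2, -1, 1, -5/4, 7/4, -21/8, …
h₀=f(r): pull back L_f along r ⇒ L₀.
L = -2 + (1 + 6·x + 5·x^2)·Dx  (order 1).
h: a_k = 2, 4, -8, 20, -60, 204, -752, …
ICs: h(0) = 2.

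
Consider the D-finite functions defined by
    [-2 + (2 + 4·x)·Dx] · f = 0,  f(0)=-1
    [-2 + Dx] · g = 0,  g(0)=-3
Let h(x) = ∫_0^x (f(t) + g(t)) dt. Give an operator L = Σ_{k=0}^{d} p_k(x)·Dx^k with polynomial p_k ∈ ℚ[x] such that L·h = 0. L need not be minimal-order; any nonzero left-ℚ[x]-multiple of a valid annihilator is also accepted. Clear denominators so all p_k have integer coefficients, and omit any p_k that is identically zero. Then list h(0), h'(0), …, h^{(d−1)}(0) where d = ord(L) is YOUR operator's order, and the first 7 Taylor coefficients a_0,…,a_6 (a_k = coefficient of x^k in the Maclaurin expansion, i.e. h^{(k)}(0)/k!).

f: a_k = -1, -1, 1/2, -1/2, 5/8, -7/8, 21/16, …
g: a_k = -3, -6, -6, -4, -2, -4/5, -4/15, …
L₀ := lclm(L_f,L_g); ord L₀ ≤ 1+1.
h=∫h₀ ⇒ L = L₀·Dx.
L = (6 + 8·x)·Dx + (-5 - 16·x - 16·x^2)·Dx^2 + (1 + 6·x + 8·x^2)·Dx^3  (order 3).
h: a_k = 0, -4, -7/2, -11/6, -9/8, -11/40, -67/240, …
ICs: h(0) = 0, h′(0) = -4, h′′(0) = -7.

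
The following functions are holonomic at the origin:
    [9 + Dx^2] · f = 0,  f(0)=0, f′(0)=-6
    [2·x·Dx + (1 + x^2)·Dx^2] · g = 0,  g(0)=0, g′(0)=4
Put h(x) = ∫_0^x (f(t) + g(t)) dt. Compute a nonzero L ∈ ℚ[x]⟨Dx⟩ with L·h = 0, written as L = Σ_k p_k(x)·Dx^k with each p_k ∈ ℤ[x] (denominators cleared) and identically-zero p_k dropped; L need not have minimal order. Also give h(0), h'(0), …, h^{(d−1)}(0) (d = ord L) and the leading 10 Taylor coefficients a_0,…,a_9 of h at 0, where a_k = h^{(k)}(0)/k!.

f: a_k = 0, -6, 0, 9, 0, -81/20, 0, 243/280, 0, -243/2240, …
g: a_k = 0, 4, 0, -4/3, 0, 4/5, 0, -4/7, 0, 4/9, …
L₀ := lclm(L_f,L_g); ord L₀ ≤ 2+2.
h=∫₀ˣh₀: take L = L₀·Dx.
L = (-54·x + 540·x^3 + 162·x^5)·Dx^2 + (63 + 279·x^2 + 297·x^4 + 81·x^6)·Dx^3 + (-6·x + 60·x^3 + 18·x^5)·Dx^4 + (7 + 31·x^2 + 33·x^4 + 9·x^6)·Dx^5  (order 5).
h: a_k = 0, 0, -1, 0, 23/12, 0, -13/24, 0, 83/2240, 0, …
ICs: h(0) = 0, h′(0) = 0, h′′(0) = -2, h′′′(0) = 0, h′′′′(0) = 46.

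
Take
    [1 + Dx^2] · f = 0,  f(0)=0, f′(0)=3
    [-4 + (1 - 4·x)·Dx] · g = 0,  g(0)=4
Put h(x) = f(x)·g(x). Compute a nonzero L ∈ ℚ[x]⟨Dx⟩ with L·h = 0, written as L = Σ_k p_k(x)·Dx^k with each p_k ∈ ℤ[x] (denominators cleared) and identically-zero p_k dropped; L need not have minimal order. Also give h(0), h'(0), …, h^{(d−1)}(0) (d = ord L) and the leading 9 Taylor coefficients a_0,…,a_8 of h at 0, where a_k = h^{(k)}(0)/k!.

L = (-1 + 4·x) + 8·Dx + (-1 + 4·x)·Dx^2  (order 2).
h: a_k = 0, 12, 48, 190, 760, 30401/10, 60802/5, 20429471/420, 20429471/105, …
ICs: h(0) = 0, h′(0) = 12.

f: a_k = 0, 3, 0, -1/2, 0, 1/40, 0, -1/1680, 0, …
g: a_k = 4, 16, 64, 256, 1024, 4096, 16384, 65536, 262144, …
Sym-product of L_f,L_g gives L₀ (≤ ord 2).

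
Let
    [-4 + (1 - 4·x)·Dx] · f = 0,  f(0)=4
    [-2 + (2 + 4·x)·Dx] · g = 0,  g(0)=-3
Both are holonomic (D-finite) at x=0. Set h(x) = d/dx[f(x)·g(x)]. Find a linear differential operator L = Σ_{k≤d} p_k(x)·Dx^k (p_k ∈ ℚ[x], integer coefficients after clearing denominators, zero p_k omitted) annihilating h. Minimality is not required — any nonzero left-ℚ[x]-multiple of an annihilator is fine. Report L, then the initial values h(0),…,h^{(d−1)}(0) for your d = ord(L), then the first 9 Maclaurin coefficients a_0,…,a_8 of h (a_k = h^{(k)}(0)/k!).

L = (39 + 120·x + 48·x^2) + (-5 + 6·x + 48·x^2 + 32·x^3)·Dx  (order 1).
h: a_k = -60, -468, -2826, -15042, -150525/2, -722331/2, -6742449/4, -30821337/4, -1109587437/32, …
ICs: h(0) = -60.

f: a_k = 4, 16, 64, 256, 1024, 4096, 16384, 65536, 262144, …
g: a_k = -3, -3, 3/2, -3/2, 15/8, -21/8, 63/16, -99/16, 1287/128, …
h₀=f·g: eliminate ⇒ L₀, order ≤ 1·1.
h=h₀': d/dx-closure on L₀ ⇒ L.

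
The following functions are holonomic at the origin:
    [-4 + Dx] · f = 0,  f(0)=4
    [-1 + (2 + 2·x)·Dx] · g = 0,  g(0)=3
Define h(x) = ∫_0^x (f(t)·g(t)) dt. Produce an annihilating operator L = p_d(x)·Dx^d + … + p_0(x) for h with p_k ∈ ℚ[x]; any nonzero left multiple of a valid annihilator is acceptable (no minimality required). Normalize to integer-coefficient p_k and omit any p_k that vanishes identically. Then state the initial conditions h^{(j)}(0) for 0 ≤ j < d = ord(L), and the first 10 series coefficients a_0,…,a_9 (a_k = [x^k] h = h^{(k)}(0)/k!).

f: a_k = 4, 16, 32, 128/3, 128/3, 512/15, 1024/45, 4096/315, 2048/315, 8192/2835, …
g: a_k = 3, 3/2, -3/8, 3/16, -15/128, 21/256, -63/1024, 99/2048, -1287/32768, 2145/65536, …
Sym-product of L_f,L_g gives L₀ (≤ ord 1).
Integrate: L := L₀·Dx.
L = (-9 - 8·x)·Dx + (2 + 2·x)·Dx^2  (order 2).
h: a_k = 0, 12, 27, 79/2, 683/16, 5841/160, 49553/1920, 417727/26880, 1167969/143360, 29265889/7741440, …
ICs: h(0) = 0, h′(0) = 12.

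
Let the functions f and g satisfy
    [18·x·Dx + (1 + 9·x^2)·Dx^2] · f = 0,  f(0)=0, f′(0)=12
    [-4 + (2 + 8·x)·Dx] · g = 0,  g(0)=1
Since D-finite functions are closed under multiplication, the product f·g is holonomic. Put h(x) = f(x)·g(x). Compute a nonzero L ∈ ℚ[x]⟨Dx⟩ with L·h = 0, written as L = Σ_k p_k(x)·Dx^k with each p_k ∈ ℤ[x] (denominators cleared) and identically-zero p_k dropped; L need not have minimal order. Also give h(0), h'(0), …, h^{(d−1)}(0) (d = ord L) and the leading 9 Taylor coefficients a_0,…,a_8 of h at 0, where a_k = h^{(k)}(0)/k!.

f: a_k = 0, 12, 0, -36, 0, 972/5, 0, -8748/7, 0, …
g: a_k = 1, 2, -2, 4, -10, 28, -84, 264, -858, …
h₀=f·g: eliminate ⇒ L₀, order ≤ 2·1.
L = (12 - 36·x - 36·x^2) + (-4 + 2·x + 108·x^2 + 144·x^3)·Dx + (1 + 8·x + 25·x^2 + 72·x^3 + 144·x^4)·Dx^2  (order 2).
h: a_k = 0, 12, 24, -60, -24, 732/5, 2904/5, -80028/35, 15336/35, …
ICs: h(0) = 0, h′(0) = 12.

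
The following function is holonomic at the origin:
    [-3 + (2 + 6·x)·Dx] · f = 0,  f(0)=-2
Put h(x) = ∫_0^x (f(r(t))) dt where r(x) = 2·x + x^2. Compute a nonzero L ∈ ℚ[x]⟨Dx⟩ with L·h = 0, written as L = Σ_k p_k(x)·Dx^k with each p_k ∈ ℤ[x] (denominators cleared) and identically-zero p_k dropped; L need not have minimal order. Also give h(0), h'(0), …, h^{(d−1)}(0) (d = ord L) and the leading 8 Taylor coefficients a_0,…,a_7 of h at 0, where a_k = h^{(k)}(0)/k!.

f: a_k = -2, -3, 9/4, -27/8, 405/64, -1701/128, 15309/512, -72171/1024, …
L₀ from L_f via x↦r, Dx↦r'^{-1}Dx.
Integrate: L := L₀·Dx.
L = (-3 - 3·x)·Dx + (1 + 6·x + 3·x^2)·Dx^2  (order 2).
h: a_k = 0, -2, -3, 2, -9/2, 63/5, -81/2, 999/7, …
ICs: h(0) = 0, h′(0) = -2.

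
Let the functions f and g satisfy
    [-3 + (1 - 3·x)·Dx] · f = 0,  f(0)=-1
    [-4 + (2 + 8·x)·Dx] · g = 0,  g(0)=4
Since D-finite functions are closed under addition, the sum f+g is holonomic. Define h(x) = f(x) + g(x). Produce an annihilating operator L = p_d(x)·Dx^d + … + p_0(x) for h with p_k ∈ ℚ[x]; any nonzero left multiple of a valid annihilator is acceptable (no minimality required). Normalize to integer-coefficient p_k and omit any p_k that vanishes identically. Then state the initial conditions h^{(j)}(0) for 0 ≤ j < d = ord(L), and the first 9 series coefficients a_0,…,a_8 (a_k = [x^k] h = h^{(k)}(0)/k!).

f: a_k = -1, -3, -9, -27, -81, -243, -729, -2187, -6561, …
g: a_k = 4, 8, -8, 16, -40, 112, -336, 1056, -3432, …
f+g: L₀ = lclm(L_f,L_g), ord ≤ 1+1.
L = (-48 - 108·x) + (22 + 120·x + 324·x^2)·Dx + (-1 - 19·x - 6·x^2 + 216·x^3)·Dx^2  (order 2).
h: a_k = 3, 5, -17, -11, -121, -131, -1065, -1131, -9993, …
ICs: h(0) = 3, h′(0) = 5.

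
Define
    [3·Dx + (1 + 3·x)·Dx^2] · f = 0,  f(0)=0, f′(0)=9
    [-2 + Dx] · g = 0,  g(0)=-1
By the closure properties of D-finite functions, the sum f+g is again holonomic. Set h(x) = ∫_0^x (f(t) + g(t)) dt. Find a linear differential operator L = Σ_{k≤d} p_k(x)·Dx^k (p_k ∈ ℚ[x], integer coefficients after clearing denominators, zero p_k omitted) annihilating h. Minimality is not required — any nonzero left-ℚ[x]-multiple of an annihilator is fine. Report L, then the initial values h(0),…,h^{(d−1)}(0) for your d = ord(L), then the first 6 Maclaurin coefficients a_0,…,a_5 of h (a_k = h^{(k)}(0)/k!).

L = (-48 - 36·x)·Dx^2 + (14 - 24·x - 36·x^2)·Dx^3 + (5 + 21·x + 18·x^2)·Dx^4  (order 4).
h: a_k = 0, -1, 7/2, -31/6, 77/12, -737/60, …
ICs: h(0) = 0, h′(0) = -1, h′′(0) = 7, h′′′(0) = -31.

f: a_k = 0, 9, -27/2, 27, -243/4, 729/5, …
g: a_k = -1, -2, -2, -4/3, -2/3, -4/15, …
h₀=f+g: left-lcm gives L₀, ord ≤ 3.
∫: right-multiply L₀ by Dx.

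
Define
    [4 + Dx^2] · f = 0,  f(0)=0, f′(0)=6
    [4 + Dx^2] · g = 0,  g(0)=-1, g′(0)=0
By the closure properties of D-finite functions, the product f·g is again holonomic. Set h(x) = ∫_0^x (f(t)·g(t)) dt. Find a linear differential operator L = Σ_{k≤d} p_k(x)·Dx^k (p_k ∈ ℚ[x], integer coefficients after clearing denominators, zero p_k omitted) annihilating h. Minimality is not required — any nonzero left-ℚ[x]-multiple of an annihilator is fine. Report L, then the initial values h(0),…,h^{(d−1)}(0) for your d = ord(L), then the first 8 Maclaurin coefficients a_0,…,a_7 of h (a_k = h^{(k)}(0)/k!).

f: a_k = 0, 6, 0, -4, 0, 4/5, 0, -8/105, …
g: a_k = -1, 0, 2, 0, -2/3, 0, 4/45, 0, …
L₀ := L_f ⊗_s L_g (sym. prod.), ord ≤ 4.
h=∫₀ˣh₀: take L = L₀·Dx.
L = 16·Dx^2 + Dx^4  (order 4).
h: a_k = 0, 0, -3, 0, 4, 0, -32/15, 0, …
ICs: h(0) = 0, h′(0) = 0, h′′(0) = -6, h′′′(0) = 0.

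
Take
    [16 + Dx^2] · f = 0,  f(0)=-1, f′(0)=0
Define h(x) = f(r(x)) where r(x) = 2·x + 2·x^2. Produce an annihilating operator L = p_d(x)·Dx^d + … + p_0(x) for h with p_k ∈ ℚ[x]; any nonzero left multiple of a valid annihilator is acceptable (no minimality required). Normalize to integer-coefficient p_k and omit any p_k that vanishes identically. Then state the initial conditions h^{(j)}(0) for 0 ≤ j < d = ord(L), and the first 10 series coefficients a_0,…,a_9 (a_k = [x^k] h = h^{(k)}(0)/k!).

L = (64 + 384·x + 768·x^2 + 512·x^3) - 2·Dx + (1 + 2·x)·Dx^2  (order 2).
h: a_k = -1, 0, 32, 64, -416/3, -2048/3, -29696/45, 22528/15, 1535488/315, 1245184/315, …
ICs: h(0) = -1, h′(0) = 0.

f: a_k = -1, 0, 8, 0, -32/3, 0, 256/45, 0, -512/315, 0, …
Substitute x→r, Dx→(1/r')Dx; clear ⇒ L₀.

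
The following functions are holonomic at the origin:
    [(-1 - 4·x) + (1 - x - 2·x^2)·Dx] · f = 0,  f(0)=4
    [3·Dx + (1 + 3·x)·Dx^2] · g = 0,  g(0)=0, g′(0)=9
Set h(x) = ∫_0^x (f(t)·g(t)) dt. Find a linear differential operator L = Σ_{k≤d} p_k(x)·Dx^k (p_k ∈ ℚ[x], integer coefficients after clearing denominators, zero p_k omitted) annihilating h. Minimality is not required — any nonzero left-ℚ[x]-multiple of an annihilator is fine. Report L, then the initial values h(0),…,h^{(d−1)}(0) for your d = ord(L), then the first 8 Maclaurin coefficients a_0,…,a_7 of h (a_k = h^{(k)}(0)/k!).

L = (7 + 24·x)·Dx + (-1 + 17·x + 30·x^2)·Dx^2 + (-1 - 2·x + 5·x^2 + 6·x^3)·Dx^3  (order 3).
h: a_k = 0, 0, 18, -6, 81/2, -117/5, 1317/10, -4509/35, …
ICs: h(0) = 0, h′(0) = 0, h′′(0) = 36.

f: a_k = 4, 4, 12, 20, 44, 84, 172, 340, …
g: a_k = 0, 9, -27/2, 27, -243/4, 729/5, -729/2, 6561/7, …
Product ⇒ symmetric product L₀, ord ≤ 2.
h=∫h₀ ⇒ L = L₀·Dx.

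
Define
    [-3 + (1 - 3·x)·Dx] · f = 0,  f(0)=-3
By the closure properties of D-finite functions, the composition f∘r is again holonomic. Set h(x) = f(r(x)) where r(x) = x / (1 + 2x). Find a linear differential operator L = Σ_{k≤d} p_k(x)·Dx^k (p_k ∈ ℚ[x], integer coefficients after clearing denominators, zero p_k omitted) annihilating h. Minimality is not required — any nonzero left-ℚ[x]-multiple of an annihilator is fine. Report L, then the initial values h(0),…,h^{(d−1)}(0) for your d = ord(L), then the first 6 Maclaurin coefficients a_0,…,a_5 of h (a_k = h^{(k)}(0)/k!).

L = 3 + (-1 - x + 2·x^2)·Dx  (order 1).
h: a_k = -3, -9, -9, -9, -9, -9, …
ICs: h(0) = -3.

f: a_k = -3, -9, -27, -81, -243, -729, …
f∘r: x↦r, Dx↦Dx/r' in L_f ⇒ L₀.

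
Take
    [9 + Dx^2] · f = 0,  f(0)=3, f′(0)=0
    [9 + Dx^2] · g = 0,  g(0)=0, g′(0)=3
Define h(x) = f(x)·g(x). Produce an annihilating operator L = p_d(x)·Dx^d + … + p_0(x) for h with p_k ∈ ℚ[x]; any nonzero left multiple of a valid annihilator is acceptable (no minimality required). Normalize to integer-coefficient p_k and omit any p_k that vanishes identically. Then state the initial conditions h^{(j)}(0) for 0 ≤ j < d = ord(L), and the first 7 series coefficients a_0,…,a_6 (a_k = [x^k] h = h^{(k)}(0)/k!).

L = 36·Dx + Dx^3  (order 3).
h: a_k = 0, 9, 0, -54, 0, 486/5, 0, …
ICs: h(0) = 0, h′(0) = 9, h′′(0) = 0.

f: a_k = 3, 0, -27/2, 0, 81/8, 0, -243/80, …
g: a_k = 0, 3, 0, -9/2, 0, 81/40, 0, …
f·g: L₀ = L_f ⊗_s L_g, ord ≤ 2·2.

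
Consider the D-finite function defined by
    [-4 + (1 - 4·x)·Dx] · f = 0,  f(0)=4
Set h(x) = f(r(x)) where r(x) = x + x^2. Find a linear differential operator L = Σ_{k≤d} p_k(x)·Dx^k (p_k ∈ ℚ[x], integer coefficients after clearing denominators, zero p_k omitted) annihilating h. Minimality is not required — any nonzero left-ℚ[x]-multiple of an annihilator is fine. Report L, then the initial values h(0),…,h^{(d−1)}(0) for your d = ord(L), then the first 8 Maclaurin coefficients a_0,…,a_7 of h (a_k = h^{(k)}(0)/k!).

L = (4 + 8·x) + (-1 + 4·x + 4·x^2)·Dx  (order 1).
h: a_k = 4, 16, 80, 384, 1856, 8960, 43264, 208896, …
ICs: h(0) = 4.

f: a_k = 4, 16, 64, 256, 1024, 4096, 16384, 65536, …
L₀ from L_f via x↦r, Dx↦r'^{-1}Dx.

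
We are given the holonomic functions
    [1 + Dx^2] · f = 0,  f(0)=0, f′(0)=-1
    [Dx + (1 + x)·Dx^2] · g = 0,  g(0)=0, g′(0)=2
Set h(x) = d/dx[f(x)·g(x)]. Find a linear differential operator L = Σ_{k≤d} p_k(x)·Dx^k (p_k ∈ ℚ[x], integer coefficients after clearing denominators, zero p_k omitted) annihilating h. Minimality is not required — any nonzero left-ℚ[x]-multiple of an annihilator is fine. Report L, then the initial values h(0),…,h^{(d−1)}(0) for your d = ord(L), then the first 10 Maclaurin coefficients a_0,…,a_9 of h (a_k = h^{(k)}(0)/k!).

L = (-25 - 44·x - 42·x^2 + 12·x^3 + 43·x^4 + 24·x^5 + 4·x^6) + (-24 - 32·x + 20·x^2 + 60·x^3 + 40·x^4 + 8·x^5)·Dx + (-28 - 44·x - 14·x^2 + 72·x^3 + 98·x^4 + 48·x^5 + 8·x^6)·Dx^2 + (-24 - 32·x + 20·x^2 + 60·x^3 + 40·x^4 + 8·x^5)·Dx^3 + (-3 + 28·x^2 + 60·x^3 + 55·x^4 + 24·x^5 + 4·x^6)·Dx^4  (order 4).
h: a_k = 0, -4, 3, -4/3, 5/3, -11/6, 217/120, -113/63, 25/14, -161309/90720, …
ICs: h(0) = 0, h′(0) = -4, h′′(0) = 6, h′′′(0) = -8.

f: a_k = 0, -1, 0, 1/6, 0, -1/120, 0, 1/5040, 0, -1/362880, …
g: a_k = 0, 2, -1, 2/3, -1/2, 2/5, -1/3, 2/7, -1/4, 2/9, …
f·g: L₀ = L_f ⊗_s L_g, ord ≤ 2·2.
Derive L from L₀ (diff closure).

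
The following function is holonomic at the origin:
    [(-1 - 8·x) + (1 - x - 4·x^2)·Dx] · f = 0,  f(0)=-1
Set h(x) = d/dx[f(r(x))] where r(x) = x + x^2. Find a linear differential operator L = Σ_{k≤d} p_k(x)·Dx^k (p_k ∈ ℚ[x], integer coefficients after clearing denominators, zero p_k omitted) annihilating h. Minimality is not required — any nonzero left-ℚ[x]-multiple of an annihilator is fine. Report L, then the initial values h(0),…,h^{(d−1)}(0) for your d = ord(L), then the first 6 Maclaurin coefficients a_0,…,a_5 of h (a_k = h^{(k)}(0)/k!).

L = (12 + 78·x + 246·x^2 + 656·x^3 + 1128·x^4 + 960·x^5 + 320·x^6) + (-1 - 9·x - 9·x^2 + 66·x^3 + 220·x^4 + 312·x^5 + 224·x^6 + 64·x^7)·Dx  (order 1).
h: a_k = -1, -12, -57, -244, -1040, -4134, …
ICs: h(0) = -1.

f: a_k = -1, -1, -5, -9, -29, -65, …
f∘r: x↦r, Dx↦Dx/r' in L_f ⇒ L₀.
Derive L from L₀ (diff closure).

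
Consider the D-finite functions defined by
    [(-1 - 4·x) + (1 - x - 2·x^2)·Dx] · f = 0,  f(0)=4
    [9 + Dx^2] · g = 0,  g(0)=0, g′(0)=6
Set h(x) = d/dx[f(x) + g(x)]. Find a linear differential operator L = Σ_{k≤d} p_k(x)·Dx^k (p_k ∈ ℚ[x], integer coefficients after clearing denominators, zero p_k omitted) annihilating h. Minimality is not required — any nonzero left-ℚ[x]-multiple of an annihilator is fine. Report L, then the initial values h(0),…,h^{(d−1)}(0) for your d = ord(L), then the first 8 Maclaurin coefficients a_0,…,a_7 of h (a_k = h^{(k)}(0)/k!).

L = (954 + 3600·x + 8154·x^2 + 4140·x^3 + 5760·x^4 + 3888·x^5 + 2592·x^6) + (-117 - 369·x + 585·x^2 + 747·x^3 + 90·x^4 + 828·x^5 + 1512·x^6 + 864·x^7)·Dx + (106 + 400·x + 906·x^2 + 460·x^3 + 640·x^4 + 432·x^5 + 288·x^6)·Dx^2 + (-13 - 41·x + 65·x^2 + 83·x^3 + 10·x^4 + 92·x^5 + 168·x^6 + 96·x^7)·Dx^3  (order 3).
h: a_k = 10, 24, 33, 176, 1761/4, 1032, 94957/40, 5472, …
ICs: h(0) = 10, h′(0) = 24, h′′(0) = 66.

f: a_k = 4, 4, 12, 20, 44, 84, 172, 340, …
g: a_k = 0, 6, 0, -9, 0, 81/20, 0, -243/280, …
Sum ⇒ L₀ = lclm(L_f,L_g) in ℚ(x)⟨Dx⟩.
h₀' ⇒ L via d/dx closure of L₀.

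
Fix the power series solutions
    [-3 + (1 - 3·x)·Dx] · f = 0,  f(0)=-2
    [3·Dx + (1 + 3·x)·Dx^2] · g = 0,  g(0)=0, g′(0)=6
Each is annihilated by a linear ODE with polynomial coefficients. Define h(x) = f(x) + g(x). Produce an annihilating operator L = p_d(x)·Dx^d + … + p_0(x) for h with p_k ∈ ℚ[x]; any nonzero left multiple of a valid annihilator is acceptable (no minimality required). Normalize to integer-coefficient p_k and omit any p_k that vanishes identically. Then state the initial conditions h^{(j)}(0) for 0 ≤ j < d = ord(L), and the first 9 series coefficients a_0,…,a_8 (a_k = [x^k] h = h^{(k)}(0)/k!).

L = (30 + 18·x)·Dx + (4 + 48·x + 36·x^2)·Dx^2 + (-1 - x + 9·x^2 + 9·x^3)·Dx^3  (order 3).
h: a_k = -2, 0, -27, -36, -405/2, -1944/5, -1701, -26244/7, -59049/4, …
ICs: h(0) = -2, h′(0) = 0, h′′(0) = -54.

f: a_k = -2, -6, -18, -54, -162, -486, -1458, -4374, -13122, …
g: a_k = 0, 6, -9, 18, -81/2, 486/5, -243, 4374/7, -6561/4, …
Sum ⇒ L₀ = lclm(L_f,L_g) in ℚ(x)⟨Dx⟩.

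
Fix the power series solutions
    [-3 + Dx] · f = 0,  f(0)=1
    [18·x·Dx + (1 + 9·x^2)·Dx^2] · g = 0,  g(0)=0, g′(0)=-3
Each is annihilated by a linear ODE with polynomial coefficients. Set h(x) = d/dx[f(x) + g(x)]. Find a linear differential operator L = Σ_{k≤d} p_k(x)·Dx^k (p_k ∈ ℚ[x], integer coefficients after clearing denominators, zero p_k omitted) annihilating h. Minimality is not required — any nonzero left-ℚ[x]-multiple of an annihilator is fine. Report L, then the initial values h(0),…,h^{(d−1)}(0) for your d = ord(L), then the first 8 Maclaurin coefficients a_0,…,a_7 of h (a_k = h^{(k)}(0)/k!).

f: a_k = 1, 3, 9/2, 9/2, 27/8, 81/40, 81/80, 243/560, …
g: a_k = 0, -3, 0, 9, 0, -243/5, 0, 2187/7, …
f+g: L₀ = lclm(L_f,L_g), ord ≤ 1+2.
h=h₀': d/dx-closure on L₀ ⇒ L.
L = (18 - 108·x - 162·x^2) + (-9 + 27·x + 27·x^2 - 81·x^3)·Dx + (1 + 3·x + 9·x^2 + 27·x^3)·Dx^2  (order 2).
h: a_k = 0, 9, 81/2, 27/2, -1863/8, 243/40, 175203/80, 729/560, …
ICs: h(0) = 0, h′(0) = 9.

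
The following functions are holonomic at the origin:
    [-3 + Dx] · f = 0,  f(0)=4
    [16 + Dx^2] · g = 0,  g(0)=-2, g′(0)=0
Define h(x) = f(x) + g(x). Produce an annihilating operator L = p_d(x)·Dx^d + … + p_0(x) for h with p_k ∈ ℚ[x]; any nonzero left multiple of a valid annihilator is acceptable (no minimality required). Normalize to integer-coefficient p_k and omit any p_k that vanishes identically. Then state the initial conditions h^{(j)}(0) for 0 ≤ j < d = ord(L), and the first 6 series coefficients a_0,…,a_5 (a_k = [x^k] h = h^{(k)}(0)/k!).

f: a_k = 4, 12, 18, 18, 27/2, 81/10, …
g: a_k = -2, 0, 16, 0, -64/3, 0, …
L₀ := lclm(L_f,L_g); ord L₀ ≤ 1+2.
L = -48 + 16·Dx - 3·Dx^2 + Dx^3  (order 3).
h: a_k = 2, 12, 34, 18, -47/6, 81/10, …
ICs: h(0) = 2, h′(0) = 12, h′′(0) = 68.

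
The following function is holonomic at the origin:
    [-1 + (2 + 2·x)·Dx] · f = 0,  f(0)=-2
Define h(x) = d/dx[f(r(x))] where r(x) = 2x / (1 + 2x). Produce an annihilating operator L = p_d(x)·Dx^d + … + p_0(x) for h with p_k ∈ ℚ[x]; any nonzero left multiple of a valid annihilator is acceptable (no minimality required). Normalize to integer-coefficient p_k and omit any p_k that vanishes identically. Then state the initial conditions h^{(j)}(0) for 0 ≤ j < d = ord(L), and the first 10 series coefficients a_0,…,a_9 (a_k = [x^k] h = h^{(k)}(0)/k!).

f: a_k = -2, -1, 1/4, -1/8, 5/64, -7/128, 21/512, -33/1024, 429/16384, -715/32768, …
Change of var in L_f (x↦r) gives L₀.
Differentiate: ansatz ord ≤ ord L₀ ⇒ L.
L = (-5 - 16·x) + (-1 - 6·x - 8·x^2)·Dx  (order 1).
h: a_k = -2, 10, -39, 141, -1995/4, 7059/4, -50435/8, 182461/8, -5347827/64, 19815255/64, …
ICs: h(0) = -2.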